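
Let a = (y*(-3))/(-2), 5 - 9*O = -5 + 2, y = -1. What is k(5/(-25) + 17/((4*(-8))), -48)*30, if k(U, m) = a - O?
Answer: -215/3 ≈ -71.667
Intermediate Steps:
O = 8/9 (O = 5/9 - (-5 + 2)/9 = 5/9 - ⅑*(-3) = 5/9 + ⅓ = 8/9 ≈ 0.88889)
a = -3/2 (a = -1*(-3)/(-2) = 3*(-½) = -3/2 ≈ -1.5000)
k(U, m) = -43/18 (k(U, m) = -3/2 - 1*8/9 = -3/2 - 8/9 = -43/18)
k(5/(-25) + 17/((4*(-8))), -48)*30 = -43/18*30 = -215/3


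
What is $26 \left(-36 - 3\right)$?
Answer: $-1014$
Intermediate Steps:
$26 \left(-36 - 3\right) = 26 \left(-39\right) = -1014$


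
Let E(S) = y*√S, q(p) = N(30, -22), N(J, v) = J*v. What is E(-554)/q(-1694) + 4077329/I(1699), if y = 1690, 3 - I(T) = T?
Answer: -4077329/1696 - 169*I*√554/66 ≈ -2404.1 - 60.27*I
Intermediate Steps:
I(T) = 3 - T
q(p) = -660 (q(p) = 30*(-22) = -660)
E(S) = 1690*√S
E(-554)/q(-1694) + 4077329/I(1699) = (1690*√(-554))/(-660) + 4077329/(3 - 1*1699) = (1690*(I*√554))*(-1/660) + 4077329/(3 - 1699) = (1690*I*√554)*(-1/660) + 4077329/(-1696) = -169*I*√554/66 + 4077329*(-1/1696) = -169*I*√554/66 - 4077329/1696 = -4077329/1696 - 169*I*√554/66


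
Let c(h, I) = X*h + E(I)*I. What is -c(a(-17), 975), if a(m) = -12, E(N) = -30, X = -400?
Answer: 24450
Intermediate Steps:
c(h, I) = -400*h - 30*I
-c(a(-17), 975) = -(-400*(-12) - 30*975) = -(4800 - 29250) = -1*(-24450) = 24450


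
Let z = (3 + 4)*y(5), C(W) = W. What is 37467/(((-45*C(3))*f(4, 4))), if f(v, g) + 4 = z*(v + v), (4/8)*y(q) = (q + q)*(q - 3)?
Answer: -4163/33540 ≈ -0.12412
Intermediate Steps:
y(q) = 4*q*(-3 + q) (y(q) = 2*((q + q)*(q - 3)) = 2*((2*q)*(-3 + q)) = 2*(2*q*(-3 + q)) = 4*q*(-3 + q))
z = 280 (z = (3 + 4)*(4*5*(-3 + 5)) = 7*(4*5*2) = 7*40 = 280)
f(v, g) = -4 + 560*v (f(v, g) = -4 + 280*(v + v) = -4 + 280*(2*v) = -4 + 560*v)
37467/(((-45*C(3))*f(4, 4))) = 37467/(((-45*3)*(-4 + 560*4))) = 37467/((-135*(-4 + 2240))) = 37467/((-135*2236)) = 37467/(-301860) = 37467*(-1/301860) = -4163/33540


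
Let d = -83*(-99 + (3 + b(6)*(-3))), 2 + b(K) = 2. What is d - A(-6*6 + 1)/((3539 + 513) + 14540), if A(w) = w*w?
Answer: 21162833/2656 ≈ 7967.9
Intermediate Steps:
b(K) = 0 (b(K) = -2 + 2 = 0)
A(w) = w²
d = 7968 (d = -83*(-99 + (3 + 0*(-3))) = -83*(-99 + (3 + 0)) = -83*(-99 + 3) = -83*(-96) = 7968)
d - A(-6*6 + 1)/((3539 + 513) + 14540) = 7968 - (-6*6 + 1)²/((3539 + 513) + 14540) = 7968 - (-36 + 1)²/(4052 + 14540) = 7968 - (-35)²/18592 = 7968 - 1225/18592 = 7968 - 1*175/2656 = 7968 - 175/2656 = 21162833/2656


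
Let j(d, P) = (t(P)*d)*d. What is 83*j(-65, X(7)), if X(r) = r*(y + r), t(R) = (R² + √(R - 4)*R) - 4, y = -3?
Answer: 273526500 + 19637800*√6 ≈ 3.2163e+8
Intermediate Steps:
t(R) = -4 + R² + R*√(-4 + R) (t(R) = (R² + √(-4 + R)*R) - 4 = (R² + R*√(-4 + R)) - 4 = -4 + R² + R*√(-4 + R))
X(r) = r*(-3 + r)
j(d, P) = d²*(-4 + P² + P*√(-4 + P)) (j(d, P) = ((-4 + P² + P*√(-4 + P))*d)*d = (d*(-4 + P² + P*√(-4 + P)))*d = d²*(-4 + P² + P*√(-4 + P)))
83*j(-65, X(7)) = 83*((-65)²*(-4 + (7*(-3 + 7))² + (7*(-3 + 7))*√(-4 + 7*(-3 + 7)))) = 83*(4225*(-4 + (7*4)² + (7*4)*√(-4 + 7*4))) = 83*(4225*(-4 + 28² + 28*√(-4 + 28))) = 83*(4225*(-4 + 784 + 28*√24)) = 83*(4225*(-4 + 784 + 28*(2*√6))) = 83*(4225*(-4 + 784 + 56*√6)) = 83*(4225*(780 + 56*√6)) = 83*(3295500 + 236600*√6) = 273526500 + 19637800*√6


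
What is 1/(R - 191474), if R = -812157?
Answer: -1/1003631 ≈ -9.9638e-7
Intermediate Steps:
1/(R - 191474) = 1/(-812157 - 191474) = 1/(-1003631) = -1/1003631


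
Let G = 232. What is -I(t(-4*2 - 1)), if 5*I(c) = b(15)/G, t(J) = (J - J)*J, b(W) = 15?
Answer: -3/232 ≈ -0.012931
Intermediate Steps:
t(J) = 0 (t(J) = 0*J = 0)
I(c) = 3/232 (I(c) = (15/232)/5 = (15*(1/232))/5 = (⅕)*(15/232) = 3/232)
-I(t(-4*2 - 1)) = -1*3/232 = -3/232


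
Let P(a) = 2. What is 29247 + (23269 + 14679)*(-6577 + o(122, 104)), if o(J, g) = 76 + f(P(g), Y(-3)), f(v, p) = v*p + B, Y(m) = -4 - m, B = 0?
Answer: -246746597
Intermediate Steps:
f(v, p) = p*v (f(v, p) = v*p + 0 = p*v + 0 = p*v)
o(J, g) = 74 (o(J, g) = 76 + (-4 - 1*(-3))*2 = 76 + (-4 + 3)*2 = 76 - 1*2 = 76 - 2 = 74)
29247 + (23269 + 14679)*(-6577 + o(122, 104)) = 29247 + (23269 + 14679)*(-6577 + 74) = 29247 + 37948*(-6503) = 29247 - 246775844 = -246746597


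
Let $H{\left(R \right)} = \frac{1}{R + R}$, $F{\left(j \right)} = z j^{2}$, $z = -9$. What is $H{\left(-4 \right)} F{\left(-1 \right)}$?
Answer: $\frac{9}{8} \approx 1.125$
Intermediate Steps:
$F{\left(j \right)} = - 9 j^{2}$
$H{\left(R \right)} = \frac{1}{2 R}$
$H{\left(-4 \right)} F{\left(-1 \right)} = \frac{1}{2 \left(-4\right)} \left(- 9 \left(-1\right)^{2}\right) = \frac{1}{2} \left(- \frac{1}{4}\right) \left(\left(-9\right) 1\right) = \left(- \frac{1}{8}\right) \left(-9\right) = \frac{9}{8}$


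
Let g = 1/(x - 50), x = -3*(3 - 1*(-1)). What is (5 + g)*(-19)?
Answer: -5871/62 ≈ -94.694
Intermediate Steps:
x = -12 (x = -3*(3 + 1) = -3*4 = -12)
g = -1/62 (g = 1/(-12 - 50) = 1/(-62) = -1/62 ≈ -0.016129)
(5 + g)*(-19) = (5 - 1/62)*(-19) = (309/62)*(-19) = -5871/62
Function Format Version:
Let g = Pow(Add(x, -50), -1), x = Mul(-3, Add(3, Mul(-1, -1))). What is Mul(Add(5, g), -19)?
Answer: Rational(-5871, 62) ≈ -94.694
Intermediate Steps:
x = -12 (x = Mul(-3, Add(3, 1)) = Mul(-3, 4) = -12)
g = Rational(-1, 62) (g = Pow(Add(-12, -50), -1) = Pow(-62, -1) = Rational(-1, 62) ≈ -0.016129)
Mul(Add(5, g), -19) = Mul(Add(5, Rational(-1, 62)), -19) = Mul(Rational(309, 62), -19) = Rational(-5871, 62)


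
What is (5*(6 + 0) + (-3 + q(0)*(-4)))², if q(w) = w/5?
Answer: 729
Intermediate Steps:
q(w) = w/5 (q(w) = w*(⅕) = w/5)
(5*(6 + 0) + (-3 + q(0)*(-4)))² = (5*(6 + 0) + (-3 + ((⅕)*0)*(-4)))² = (5*6 + (-3 + 0*(-4)))² = (30 + (-3 + 0))² = (30 - 3)² = 27² = 729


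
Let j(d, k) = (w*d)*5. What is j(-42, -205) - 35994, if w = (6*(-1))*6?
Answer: -28434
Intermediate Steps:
w = -36 (w = -6*6 = -36)
j(d, k) = -180*d (j(d, k) = -36*d*5 = -180*d)
j(-42, -205) - 35994 = -180*(-42) - 35994 = 7560 - 35994 = -28434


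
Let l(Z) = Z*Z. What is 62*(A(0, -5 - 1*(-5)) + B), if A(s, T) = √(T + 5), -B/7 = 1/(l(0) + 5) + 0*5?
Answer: -434/5 + 62*√5 ≈ 51.836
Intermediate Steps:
l(Z) = Z²
B = -7/5 (B = -7*(1/(0² + 5) + 0*5) = -7*(1/(0 + 5) + 0) = -7*(1/5 + 0) = -7*(⅕ + 0) = -7*⅕ = -7/5 ≈ -1.4000)
A(s, T) = √(5 + T)
62*(A(0, -5 - 1*(-5)) + B) = 62*(√(5 + (-5 - 1*(-5))) - 7/5) = 62*(√(5 + (-5 + 5)) - 7/5) = 62*(√(5 + 0) - 7/5) = 62*(√5 - 7/5) = 62*(-7/5 + √5) = -434/5 + 62*√5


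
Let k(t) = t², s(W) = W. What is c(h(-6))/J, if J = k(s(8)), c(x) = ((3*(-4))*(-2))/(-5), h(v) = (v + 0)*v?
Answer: -3/40 ≈ -0.075000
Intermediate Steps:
h(v) = v² (h(v) = v*v = v²)
c(x) = -24/5 (c(x) = -12*(-2)*(-⅕) = 24*(-⅕) = -24/5)
J = 64 (J = 8² = 64)
c(h(-6))/J = -24/5/64 = -24/5*1/64 = -3/40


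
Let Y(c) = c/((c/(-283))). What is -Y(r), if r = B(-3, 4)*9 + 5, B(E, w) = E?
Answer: 283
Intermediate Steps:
r = -22 (r = -3*9 + 5 = -27 + 5 = -22)
Y(c) = -283 (Y(c) = c/((c*(-1/283))) = c/((-c/283)) = c*(-283/c) = -283)
-Y(r) = -1*(-283) = 283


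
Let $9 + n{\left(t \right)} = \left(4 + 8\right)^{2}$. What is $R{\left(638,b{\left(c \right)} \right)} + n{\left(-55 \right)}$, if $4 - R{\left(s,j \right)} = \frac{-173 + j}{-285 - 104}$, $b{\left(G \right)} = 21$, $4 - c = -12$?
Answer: $\frac{53919}{389} \approx 138.61$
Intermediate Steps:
$c = 16$ ($c = 4 - -12 = 4 + 12 = 16$)
$n{\left(t \right)} = 135$ ($n{\left(t \right)} = -9 + \left(4 + 8\right)^{2} = -9 + 12^{2} = -9 + 144 = 135$)
$R{\left(s,j \right)} = \frac{1383}{389} + \frac{j}{389}$ ($R{\left(s,j \right)} = 4 - \frac{-173 + j}{-285 - 104} = 4 - \frac{-173 + j}{-389} = 4 - \left(-173 + j\right) \left(- \frac{1}{389}\right) = 4 - \left(\frac{173}{389} - \frac{j}{389}\right) = 4 + \left(- \frac{173}{389} + \frac{j}{389}\right) = \frac{1383}{389} + \frac{j}{389}$)
$R{\left(638,b{\left(c \right)} \right)} + n{\left(-55 \right)} = \left(\frac{1383}{389} + \frac{1}{389} \cdot 21\right) + 135 = \left(\frac{1383}{389} + \frac{21}{389}\right) + 135 = \frac{1404}{389} + 135 = \frac{53919}{389}$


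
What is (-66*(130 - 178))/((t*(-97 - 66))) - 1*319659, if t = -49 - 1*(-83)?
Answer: -885776673/2771 ≈ -3.1966e+5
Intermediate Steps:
t = 34 (t = -49 + 83 = 34)
(-66*(130 - 178))/((t*(-97 - 66))) - 1*319659 = (-66*(130 - 178))/((34*(-97 - 66))) - 1*319659 = (-66*(-48))/((34*(-163))) - 319659 = 3168/(-5542) - 319659 = 3168*(-1/5542) - 319659 = -1584/2771 - 319659 = -885776673/2771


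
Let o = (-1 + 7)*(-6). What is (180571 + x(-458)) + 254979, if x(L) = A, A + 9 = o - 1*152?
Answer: 435353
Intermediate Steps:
o = -36 (o = 6*(-6) = -36)
A = -197 (A = -9 + (-36 - 1*152) = -9 + (-36 - 152) = -9 - 188 = -197)
x(L) = -197
(180571 + x(-458)) + 254979 = (180571 - 197) + 254979 = 180374 + 254979 = 435353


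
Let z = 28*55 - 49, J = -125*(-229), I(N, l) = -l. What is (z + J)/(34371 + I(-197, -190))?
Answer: 30116/34561 ≈ 0.87139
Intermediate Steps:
J = 28625
z = 1491 (z = 1540 - 49 = 1491)
(z + J)/(34371 + I(-197, -190)) = (1491 + 28625)/(34371 - 1*(-190)) = 30116/(34371 + 190) = 30116/34561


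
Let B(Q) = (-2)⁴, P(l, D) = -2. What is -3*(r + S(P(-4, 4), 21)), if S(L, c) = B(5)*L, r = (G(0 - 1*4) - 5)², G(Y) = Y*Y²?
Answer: -14187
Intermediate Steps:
G(Y) = Y³
B(Q) = 16
r = 4761 (r = ((0 - 1*4)³ - 5)² = ((0 - 4)³ - 5)² = ((-4)³ - 5)² = (-64 - 5)² = (-69)² = 4761)
S(L, c) = 16*L
-3*(r + S(P(-4, 4), 21)) = -3*(4761 + 16*(-2)) = -3*(4761 - 32) = -3*4729 = -14187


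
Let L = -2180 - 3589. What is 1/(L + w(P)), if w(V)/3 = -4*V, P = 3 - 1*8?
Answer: -1/5709 ≈ -0.00017516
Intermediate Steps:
L = -5769
P = -5 (P = 3 - 8 = -5)
w(V) = -12*V (w(V) = 3*(-4*V) = -12*V)
1/(L + w(P)) = 1/(-5769 - 12*(-5)) = 1/(-5769 + 60) = 1/(-5709) = -1/5709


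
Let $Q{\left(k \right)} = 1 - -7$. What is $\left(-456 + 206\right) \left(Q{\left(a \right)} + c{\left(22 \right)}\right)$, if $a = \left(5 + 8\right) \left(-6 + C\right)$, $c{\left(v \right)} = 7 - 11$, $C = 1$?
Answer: $-1000$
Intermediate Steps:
$c{\left(v \right)} = -4$ ($c{\left(v \right)} = 7 - 11 = -4$)
$a = -65$ ($a = \left(5 + 8\right) \left(-6 + 1\right) = 13 \left(-5\right) = -65$)
$Q{\left(k \right)} = 8$ ($Q{\left(k \right)} = 1 + 7 = 8$)
$\left(-456 + 206\right) \left(Q{\left(a \right)} + c{\left(22 \right)}\right) = \left(-456 + 206\right) \left(8 - 4\right) = \left(-250\right) 4 = -1000$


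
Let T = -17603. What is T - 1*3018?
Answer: -20621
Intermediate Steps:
T - 1*3018 = -17603 - 1*3018 = -17603 - 3018 = -20621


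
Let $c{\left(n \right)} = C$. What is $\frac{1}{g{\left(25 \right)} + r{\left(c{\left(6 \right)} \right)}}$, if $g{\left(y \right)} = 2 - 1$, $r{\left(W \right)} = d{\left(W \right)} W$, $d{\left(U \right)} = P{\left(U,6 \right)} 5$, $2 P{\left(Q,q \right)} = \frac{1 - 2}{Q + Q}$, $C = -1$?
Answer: $-4$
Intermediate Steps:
$P{\left(Q,q \right)} = - \frac{1}{4 Q}$ ($P{\left(Q,q \right)} = \frac{\left(1 - 2\right) \frac{1}{Q + Q}}{2} = \frac{\left(-1\right) \frac{1}{2 Q}}{2} = \frac{\left(- \frac{1}{2}\right) \frac{1}{Q}}{2} = - \frac{1}{4 Q}$)
$d{\left(U \right)} = - \frac{5}{4 U}$ ($d{\left(U \right)} = - \frac{1}{4 U} 5 = - \frac{5}{4 U}$)
$c{\left(n \right)} = -1$
$r{\left(W \right)} = - \frac{5}{4}$ ($r{\left(W \right)} = - \frac{5}{4 W} W = - \frac{5}{4}$)
$g{\left(y \right)} = 1$ ($g{\left(y \right)} = 2 - 1 = 1$)
$\frac{1}{g{\left(25 \right)} + r{\left(c{\left(6 \right)} \right)}} = \frac{1}{1 - \frac{5}{4}} = \frac{1}{- \frac{1}{4}} = -4$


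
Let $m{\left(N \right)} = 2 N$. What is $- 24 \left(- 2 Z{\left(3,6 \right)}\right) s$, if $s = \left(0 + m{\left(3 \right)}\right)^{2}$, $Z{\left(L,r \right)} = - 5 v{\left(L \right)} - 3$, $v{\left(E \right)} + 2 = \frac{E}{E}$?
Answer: $3456$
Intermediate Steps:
$v{\left(E \right)} = -1$ ($v{\left(E \right)} = -2 + \frac{E}{E} = -2 + 1 = -1$)
$Z{\left(L,r \right)} = 2$ ($Z{\left(L,r \right)} = \left(-5\right) \left(-1\right) - 3 = 5 - 3 = 2$)
$s = 36$ ($s = \left(0 + 2 \cdot 3\right)^{2} = \left(0 + 6\right)^{2} = 6^{2} = 36$)
$- 24 \left(- 2 Z{\left(3,6 \right)}\right) s = - 24 \left(\left(-2\right) 2\right) 36 = \left(-24\right) \left(-4\right) 36 = 96 \cdot 36 = 3456$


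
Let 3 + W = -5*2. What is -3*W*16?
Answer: 624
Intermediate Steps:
W = -13 (W = -3 - 5*2 = -3 - 10 = -13)
-3*W*16 = -3*(-13)*16 = 39*16 = 624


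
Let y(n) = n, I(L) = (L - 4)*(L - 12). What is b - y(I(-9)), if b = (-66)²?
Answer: 4083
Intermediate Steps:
I(L) = (-12 + L)*(-4 + L) (I(L) = (-4 + L)*(-12 + L) = (-12 + L)*(-4 + L))
b = 4356
b - y(I(-9)) = 4356 - (48 + (-9)² - 16*(-9)) = 4356 - (48 + 81 + 144) = 4356 - 1*273 = 4356 - 273 = 4083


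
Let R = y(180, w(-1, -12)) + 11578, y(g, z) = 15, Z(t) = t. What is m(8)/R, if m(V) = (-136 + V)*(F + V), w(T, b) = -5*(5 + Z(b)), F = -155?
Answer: 18816/11593 ≈ 1.6230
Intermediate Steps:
w(T, b) = -25 - 5*b (w(T, b) = -5*(5 + b) = -25 - 5*b)
m(V) = (-155 + V)*(-136 + V) (m(V) = (-136 + V)*(-155 + V) = (-155 + V)*(-136 + V))
R = 11593 (R = 15 + 11578 = 11593)
m(8)/R = (21080 + 8² - 291*8)/11593 = (21080 + 64 - 2328)*(1/11593) = 18816*(1/11593) = 18816/11593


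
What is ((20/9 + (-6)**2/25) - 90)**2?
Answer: 377369476/50625 ≈ 7454.2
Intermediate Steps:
((20/9 + (-6)**2/25) - 90)**2 = ((20*(1/9) + 36*(1/25)) - 90)**2 = ((20/9 + 36/25) - 90)**2 = (824/225 - 90)**2 = (-19426/225)**2 = 377369476/50625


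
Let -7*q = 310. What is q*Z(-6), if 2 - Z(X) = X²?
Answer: 10540/7 ≈ 1505.7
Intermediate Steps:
Z(X) = 2 - X²
q = -310/7 (q = -⅐*310 = -310/7 ≈ -44.286)
q*Z(-6) = -310*(2 - 1*(-6)²)/7 = -310*(2 - 1*36)/7 = -310*(2 - 36)/7 = -310/7*(-34) = 10540/7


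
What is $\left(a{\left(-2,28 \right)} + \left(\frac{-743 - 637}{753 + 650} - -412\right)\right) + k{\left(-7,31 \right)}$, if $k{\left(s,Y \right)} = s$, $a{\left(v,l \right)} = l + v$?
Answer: $\frac{26231}{61} \approx 430.02$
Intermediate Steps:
$\left(a{\left(-2,28 \right)} + \left(\frac{-743 - 637}{753 + 650} - -412\right)\right) + k{\left(-7,31 \right)} = \left(\left(28 - 2\right) + \left(\frac{-743 - 637}{753 + 650} - -412\right)\right) - 7 = \left(26 + \left(- \frac{1380}{1403} + 412\right)\right) - 7 = \left(26 + \left(\left(-1380\right) \frac{1}{1403} + 412\right)\right) - 7 = \left(26 + \left(- \frac{60}{61} + 412\right)\right) - 7 = \left(26 + \frac{25072}{61}\right) - 7 = \frac{26658}{61} - 7 = \frac{26231}{61}$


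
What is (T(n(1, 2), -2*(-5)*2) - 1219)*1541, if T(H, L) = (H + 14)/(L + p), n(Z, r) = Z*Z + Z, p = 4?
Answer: -5632355/3 ≈ -1.8775e+6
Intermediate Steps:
n(Z, r) = Z + Z² (n(Z, r) = Z² + Z = Z + Z²)
T(H, L) = (14 + H)/(4 + L) (T(H, L) = (H + 14)/(L + 4) = (14 + H)/(4 + L))
(T(n(1, 2), -2*(-5)*2) - 1219)*1541 = ((14 + 1*(1 + 1))/(4 - 2*(-5)*2) - 1219)*1541 = ((14 + 1*2)/(4 + 10*2) - 1219)*1541 = ((14 + 2)/(4 + 20) - 1219)*1541 = (16/24 - 1219)*1541 = ((1/24)*16 - 1219)*1541 = (⅔ - 1219)*1541 = -3655/3*1541 = -5632355/3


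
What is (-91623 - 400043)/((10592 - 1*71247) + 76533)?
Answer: -245833/7939 ≈ -30.965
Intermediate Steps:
(-91623 - 400043)/((10592 - 1*71247) + 76533) = -491666/((10592 - 71247) + 76533) = -491666/(-60655 + 76533) = -491666/15878 = -491666*1/15878 = -245833/7939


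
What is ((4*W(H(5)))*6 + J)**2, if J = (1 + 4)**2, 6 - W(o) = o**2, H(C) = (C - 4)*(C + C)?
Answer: 4977361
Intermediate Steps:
H(C) = 2*C*(-4 + C) (H(C) = (-4 + C)*(2*C) = 2*C*(-4 + C))
W(o) = 6 - o**2
J = 25 (J = 5**2 = 25)
((4*W(H(5)))*6 + J)**2 = ((4*(6 - (2*5*(-4 + 5))**2))*6 + 25)**2 = ((4*(6 - (2*5*1)**2))*6 + 25)**2 = ((4*(6 - 1*10**2))*6 + 25)**2 = ((4*(6 - 1*100))*6 + 25)**2 = ((4*(6 - 100))*6 + 25)**2 = ((4*(-94))*6 + 25)**2 = (-376*6 + 25)**2 = (-2256 + 25)**2 = (-2231)**2 = 4977361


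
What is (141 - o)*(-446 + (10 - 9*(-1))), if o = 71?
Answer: -29890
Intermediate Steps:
(141 - o)*(-446 + (10 - 9*(-1))) = (141 - 1*71)*(-446 + (10 - 9*(-1))) = (141 - 71)*(-446 + (10 + 9)) = 70*(-446 + 19) = 70*(-427) = -29890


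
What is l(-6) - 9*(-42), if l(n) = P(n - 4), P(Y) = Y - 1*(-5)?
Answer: 373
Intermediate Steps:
P(Y) = 5 + Y (P(Y) = Y + 5 = 5 + Y)
l(n) = 1 + n (l(n) = 5 + (n - 4) = 5 + (-4 + n) = 1 + n)
l(-6) - 9*(-42) = (1 - 6) - 9*(-42) = -5 + 378 = 373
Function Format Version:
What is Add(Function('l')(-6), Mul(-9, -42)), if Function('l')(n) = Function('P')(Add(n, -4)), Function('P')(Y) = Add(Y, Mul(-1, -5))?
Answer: 373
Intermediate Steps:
Function('P')(Y) = Add(5, Y) (Function('P')(Y) = Add(Y, 5) = Add(5, Y))
Function('l')(n) = Add(1, n) (Function('l')(n) = Add(5, Add(n, -4)) = Add(5, Add(-4, n)) = Add(1, n))
Add(Function('l')(-6), Mul(-9, -42)) = Add(Add(1, -6), Mul(-9, -42)) = Add(-5, 378) = 373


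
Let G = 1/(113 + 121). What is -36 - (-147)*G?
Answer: -2759/78 ≈ -35.372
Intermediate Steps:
G = 1/234 ≈ 0.0042735
-36 - (-147)*G = -36 - (-147)/234 = -36 - 147*(-1/234) = -36 + 49/78 = -2759/78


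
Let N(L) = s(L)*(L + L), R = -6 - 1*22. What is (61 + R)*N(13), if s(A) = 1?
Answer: 858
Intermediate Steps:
R = -28 (R = -6 - 22 = -28)
N(L) = 2*L (N(L) = 1*(L + L) = 1*(2*L) = 2*L)
(61 + R)*N(13) = (61 - 28)*(2*13) = 33*26 = 858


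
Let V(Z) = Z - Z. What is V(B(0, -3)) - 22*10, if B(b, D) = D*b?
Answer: -220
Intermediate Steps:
V(Z) = 0
V(B(0, -3)) - 22*10 = 0 - 22*10 = 0 - 220 = -220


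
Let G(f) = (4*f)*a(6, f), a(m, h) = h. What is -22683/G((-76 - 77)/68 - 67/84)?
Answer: -10003203/16384 ≈ -610.55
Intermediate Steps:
G(f) = 4*f² (G(f) = (4*f)*f = 4*f²)
-22683/G((-76 - 77)/68 - 67/84) = -22683*1/(4*((-76 - 77)/68 - 67/84)²) = -22683*1/(4*(-153*1/68 - 67*1/84)²) = -22683*1/(4*(-9/4 - 67/84)²) = -22683/(4*(-64/21)²) = -22683/(4*(4096/441)) = -22683/16384/441 = -22683*441/16384 = -10003203/16384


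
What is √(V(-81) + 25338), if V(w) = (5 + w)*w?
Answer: √31494 ≈ 177.47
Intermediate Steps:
V(w) = w*(5 + w)
√(V(-81) + 25338) = √(-81*(5 - 81) + 25338) = √(-81*(-76) + 25338) = √(6156 + 25338) = √31494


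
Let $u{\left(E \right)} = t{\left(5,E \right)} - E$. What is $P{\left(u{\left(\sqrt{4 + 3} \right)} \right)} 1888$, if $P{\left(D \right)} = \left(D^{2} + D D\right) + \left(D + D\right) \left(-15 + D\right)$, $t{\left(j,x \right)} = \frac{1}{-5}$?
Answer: $\frac{1612352}{25} + \frac{298304 \sqrt{7}}{5} \approx 2.2234 \cdot 10^{5}$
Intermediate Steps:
$t{\left(j,x \right)} = - \frac{1}{5}$
$u{\left(E \right)} = - \frac{1}{5} - E$
$P{\left(D \right)} = 2 D^{2} + 2 D \left(-15 + D\right)$ ($P{\left(D \right)} = \left(D^{2} + D^{2}\right) + 2 D \left(-15 + D\right) = 2 D^{2} + 2 D \left(-15 + D\right)$)
$P{\left(u{\left(\sqrt{4 + 3} \right)} \right)} 1888 = 2 \left(- \frac{1}{5} - \sqrt{4 + 3}\right) \left(-15 + 2 \left(- \frac{1}{5} - \sqrt{4 + 3}\right)\right) 1888 = 2 \left(- \frac{1}{5} - \sqrt{7}\right) \left(-15 + 2 \left(- \frac{1}{5} - \sqrt{7}\right)\right) 1888 = 2 \left(- \frac{1}{5} - \sqrt{7}\right) \left(-15 - \left(\frac{2}{5} + 2 \sqrt{7}\right)\right) 1888 = 2 \left(- \frac{1}{5} - \sqrt{7}\right) \left(- \frac{77}{5} - 2 \sqrt{7}\right) 1888 = 2 \left(- \frac{77}{5} - 2 \sqrt{7}\right) \left(- \frac{1}{5} - \sqrt{7}\right) 1888 = 3776 \left(- \frac{77}{5} - 2 \sqrt{7}\right) \left(- \frac{1}{5} - \sqrt{7}\right)$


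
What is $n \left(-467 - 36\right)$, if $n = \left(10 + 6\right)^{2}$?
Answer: $-128768$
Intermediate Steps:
$n = 256$ ($n = 16^{2} = 256$)
$n \left(-467 - 36\right) = 256 \left(-467 - 36\right) = 256 \left(-503\right) = -128768$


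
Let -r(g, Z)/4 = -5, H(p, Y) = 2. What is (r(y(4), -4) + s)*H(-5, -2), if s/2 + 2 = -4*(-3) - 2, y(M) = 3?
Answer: 72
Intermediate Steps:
s = 16 (s = -4 + 2*(-4*(-3) - 2) = -4 + 2*(12 - 2) = -4 + 2*10 = -4 + 20 = 16)
r(g, Z) = 20 (r(g, Z) = -4*(-5) = 20)
(r(y(4), -4) + s)*H(-5, -2) = (20 + 16)*2 = 36*2 = 72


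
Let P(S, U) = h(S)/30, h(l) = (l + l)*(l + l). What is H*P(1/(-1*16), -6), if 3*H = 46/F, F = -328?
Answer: -23/944640 ≈ -2.4348e-5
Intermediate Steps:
h(l) = 4*l² (h(l) = (2*l)*(2*l) = 4*l²)
P(S, U) = 2*S²/15 (P(S, U) = (4*S²)/30 = (4*S²)*(1/30) = 2*S²/15)
H = -23/492 (H = (46/(-328))/3 = (46*(-1/328))/3 = (⅓)*(-23/164) = -23/492 ≈ -0.046748)
H*P(1/(-1*16), -6) = -23*(1/(-1*16))²/3690 = -23*(1/(-16))²/3690 = -23*(-1/16)²/3690 = -23/(3690*256) = -23/492*1/1920 = -23/944640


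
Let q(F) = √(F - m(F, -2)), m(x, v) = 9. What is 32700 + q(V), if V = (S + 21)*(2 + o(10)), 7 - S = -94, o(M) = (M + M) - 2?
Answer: 32700 + √2431 ≈ 32749.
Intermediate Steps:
o(M) = -2 + 2*M (o(M) = 2*M - 2 = -2 + 2*M)
S = 101 (S = 7 - 1*(-94) = 7 + 94 = 101)
V = 2440 (V = (101 + 21)*(2 + (-2 + 2*10)) = 122*(2 + (-2 + 20)) = 122*(2 + 18) = 122*20 = 2440)
q(F) = √(-9 + F) (q(F) = √(F - 1*9) = √(F - 9) = √(-9 + F))
32700 + q(V) = 32700 + √(-9 + 2440) = 32700 + √2431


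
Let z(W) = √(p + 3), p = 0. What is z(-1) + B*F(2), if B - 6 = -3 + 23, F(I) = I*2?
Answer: 104 + √3 ≈ 105.73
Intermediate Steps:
F(I) = 2*I
B = 26 (B = 6 + (-3 + 23) = 6 + 20 = 26)
z(W) = √3 (z(W) = √(0 + 3) = √3)
z(-1) + B*F(2) = √3 + 26*(2*2) = √3 + 26*4 = √3 + 104 = 104 + √3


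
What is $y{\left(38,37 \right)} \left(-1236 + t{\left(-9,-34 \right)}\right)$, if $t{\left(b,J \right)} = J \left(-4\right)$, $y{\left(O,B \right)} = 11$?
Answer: $-12100$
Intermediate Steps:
$t{\left(b,J \right)} = - 4 J$
$y{\left(38,37 \right)} \left(-1236 + t{\left(-9,-34 \right)}\right) = 11 \left(-1236 - -136\right) = 11 \left(-1236 + 136\right) = 11 \left(-1100\right) = -12100$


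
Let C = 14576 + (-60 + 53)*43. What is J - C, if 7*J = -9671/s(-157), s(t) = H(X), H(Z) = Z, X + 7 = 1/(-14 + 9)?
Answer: -3548945/252 ≈ -14083.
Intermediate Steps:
X = -36/5 (X = -7 + 1/(-14 + 9) = -7 + 1/(-5) = -7 - ⅕ = -36/5 ≈ -7.2000)
s(t) = -36/5
J = 48355/252 (J = (-9671/(-36/5))/7 = (-9671*(-5/36))/7 = (⅐)*(48355/36) = 48355/252 ≈ 191.89)
C = 14275 (C = 14576 - 7*43 = 14576 - 301 = 14275)
J - C = 48355/252 - 1*14275 = 48355/252 - 14275 = -3548945/252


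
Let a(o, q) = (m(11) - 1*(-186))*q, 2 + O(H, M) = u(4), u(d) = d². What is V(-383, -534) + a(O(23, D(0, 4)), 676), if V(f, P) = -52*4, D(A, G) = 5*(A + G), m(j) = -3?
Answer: 123500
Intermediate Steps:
D(A, G) = 5*A + 5*G
V(f, P) = -208
O(H, M) = 14 (O(H, M) = -2 + 4² = -2 + 16 = 14)
a(o, q) = 183*q (a(o, q) = (-3 - 1*(-186))*q = (-3 + 186)*q = 183*q)
V(-383, -534) + a(O(23, D(0, 4)), 676) = -208 + 183*676 = -208 + 123708 = 123500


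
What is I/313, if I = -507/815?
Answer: -507/255095 ≈ -0.0019875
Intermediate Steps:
I = -507/815 (I = -507*1/815 = -507/815 ≈ -0.62209)
I/313 = -507/815/313 = -507/815*1/313 = -507/255095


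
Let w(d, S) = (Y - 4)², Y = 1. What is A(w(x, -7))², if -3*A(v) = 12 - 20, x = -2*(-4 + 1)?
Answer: 64/9 ≈ 7.1111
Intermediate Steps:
x = 6 (x = -2*(-3) = 6)
w(d, S) = 9 (w(d, S) = (1 - 4)² = (-3)² = 9)
A(v) = 8/3 (A(v) = -(12 - 20)/3 = -⅓*(-8) = 8/3)
A(w(x, -7))² = (8/3)² = 64/9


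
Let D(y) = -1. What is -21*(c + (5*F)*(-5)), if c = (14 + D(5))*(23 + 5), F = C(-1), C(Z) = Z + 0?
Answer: -8169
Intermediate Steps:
C(Z) = Z
F = -1
c = 364 (c = (14 - 1)*(23 + 5) = 13*28 = 364)
-21*(c + (5*F)*(-5)) = -21*(364 + (5*(-1))*(-5)) = -21*(364 - 5*(-5)) = -21*(364 + 25) = -21*389 = -8169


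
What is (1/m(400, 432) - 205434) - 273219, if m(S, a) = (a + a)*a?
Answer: -178656274943/373248 ≈ -4.7865e+5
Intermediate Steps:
m(S, a) = 2*a**2 (m(S, a) = (2*a)*a = 2*a**2)
(1/m(400, 432) - 205434) - 273219 = (1/(2*432**2) - 205434) - 273219 = (1/(2*186624) - 205434) - 273219 = (1/373248 - 205434) - 273219 = -76677829631/373248 - 273219 = -178656274943/373248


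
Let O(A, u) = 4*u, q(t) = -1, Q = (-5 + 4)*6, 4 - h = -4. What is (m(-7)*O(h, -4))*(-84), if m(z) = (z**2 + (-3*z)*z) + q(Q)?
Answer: -133056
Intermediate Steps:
h = 8 (h = 4 - 1*(-4) = 4 + 4 = 8)
Q = -6 (Q = -1*6 = -6)
m(z) = -1 - 2*z**2 (m(z) = (z**2 + (-3*z)*z) - 1 = (z**2 - 3*z**2) - 1 = -2*z**2 - 1 = -1 - 2*z**2)
(m(-7)*O(h, -4))*(-84) = ((-1 - 2*(-7)**2)*(4*(-4)))*(-84) = ((-1 - 2*49)*(-16))*(-84) = ((-1 - 98)*(-16))*(-84) = -99*(-16)*(-84) = 1584*(-84) = -133056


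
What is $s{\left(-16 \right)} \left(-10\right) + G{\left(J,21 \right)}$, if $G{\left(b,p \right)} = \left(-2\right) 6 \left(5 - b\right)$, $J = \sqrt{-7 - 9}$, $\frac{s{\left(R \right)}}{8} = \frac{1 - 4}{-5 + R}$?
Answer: $- \frac{500}{7} + 48 i \approx -71.429 + 48.0 i$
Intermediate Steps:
$s{\left(R \right)} = - \frac{24}{-5 + R}$ ($s{\left(R \right)} = 8 \frac{1 - 4}{-5 + R} = 8 \left(- \frac{3}{-5 + R}\right) = - \frac{24}{-5 + R}$)
$J = 4 i$ ($J = \sqrt{-16} = 4 i \approx 4.0 i$)
$G{\left(b,p \right)} = -60 + 12 b$ ($G{\left(b,p \right)} = - 12 \left(5 - b\right) = -60 + 12 b$)
$s{\left(-16 \right)} \left(-10\right) + G{\left(J,21 \right)} = - \frac{24}{-5 - 16} \left(-10\right) - \left(60 - 12 \cdot 4 i\right) = - \frac{24}{-21} \left(-10\right) - \left(60 - 48 i\right) = \left(-24\right) \left(- \frac{1}{21}\right) \left(-10\right) - \left(60 - 48 i\right) = \frac{8}{7} \left(-10\right) - \left(60 - 48 i\right) = - \frac{80}{7} - \left(60 - 48 i\right) = - \frac{500}{7} + 48 i$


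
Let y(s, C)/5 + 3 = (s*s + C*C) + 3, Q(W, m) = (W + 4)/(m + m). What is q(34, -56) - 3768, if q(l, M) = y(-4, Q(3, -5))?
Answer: -73711/20 ≈ -3685.6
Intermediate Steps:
Q(W, m) = (4 + W)/(2*m) (Q(W, m) = (4 + W)/((2*m)) = (4 + W)*(1/(2*m)) = (4 + W)/(2*m))
y(s, C) = 5*C² + 5*s² (y(s, C) = -15 + 5*((s*s + C*C) + 3) = -15 + 5*((s² + C²) + 3) = -15 + 5*((C² + s²) + 3) = -15 + 5*(3 + C² + s²) = -15 + (15 + 5*C² + 5*s²) = 5*C² + 5*s²)
q(l, M) = 1649/20 (q(l, M) = 5*((½)*(4 + 3)/(-5))² + 5*(-4)² = 5*((½)*(-⅕)*7)² + 5*16 = 5*(-7/10)² + 80 = 5*(49/100) + 80 = 49/20 + 80 = 1649/20)
q(34, -56) - 3768 = 1649/20 - 3768 = -73711/20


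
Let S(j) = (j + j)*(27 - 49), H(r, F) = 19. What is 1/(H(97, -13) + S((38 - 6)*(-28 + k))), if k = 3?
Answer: 1/35219 ≈ 2.8394e-5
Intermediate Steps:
S(j) = -44*j (S(j) = (2*j)*(-22) = -44*j)
1/(H(97, -13) + S((38 - 6)*(-28 + k))) = 1/(19 - 44*(38 - 6)*(-28 + 3)) = 1/(19 - 1408*(-25)) = 1/(19 - 44*(-800)) = 1/(19 + 35200) = 1/35219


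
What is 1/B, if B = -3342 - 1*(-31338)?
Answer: 1/27996 ≈ 3.5719e-5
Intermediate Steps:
B = 27996 (B = -3342 + 31338 = 27996)
1/B = 1/27996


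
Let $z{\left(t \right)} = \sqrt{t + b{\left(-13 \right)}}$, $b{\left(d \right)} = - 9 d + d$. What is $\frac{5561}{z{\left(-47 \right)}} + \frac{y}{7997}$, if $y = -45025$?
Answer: $- \frac{45025}{7997} + \frac{5561 \sqrt{57}}{57} \approx 730.94$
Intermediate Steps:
$b{\left(d \right)} = - 8 d$
$z{\left(t \right)} = \sqrt{104 + t}$ ($z{\left(t \right)} = \sqrt{t - -104} = \sqrt{t + 104} = \sqrt{104 + t}$)
$\frac{5561}{z{\left(-47 \right)}} + \frac{y}{7997} = \frac{5561}{\sqrt{104 - 47}} - \frac{45025}{7997} = \frac{5561}{\sqrt{57}} - \frac{45025}{7997} = 5561 \frac{\sqrt{57}}{57} - \frac{45025}{7997} = \frac{5561 \sqrt{57}}{57} - \frac{45025}{7997} = - \frac{45025}{7997} + \frac{5561 \sqrt{57}}{57}$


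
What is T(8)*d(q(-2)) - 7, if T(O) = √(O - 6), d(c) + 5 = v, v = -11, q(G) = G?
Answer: -7 - 16*√2 ≈ -29.627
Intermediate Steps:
d(c) = -16 (d(c) = -5 - 11 = -16)
T(O) = √(-6 + O)
T(8)*d(q(-2)) - 7 = √(-6 + 8)*(-16) - 7 = √2*(-16) - 7 = -16*√2 - 7 = -7 - 16*√2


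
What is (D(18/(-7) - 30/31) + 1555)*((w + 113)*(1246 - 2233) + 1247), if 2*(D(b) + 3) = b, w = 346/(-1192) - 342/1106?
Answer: -434355674401100/2554307 ≈ -1.7005e+8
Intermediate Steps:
w = -197585/329588 (w = 346*(-1/1192) - 342*1/1106 = -173/596 - 171/553 = -197585/329588 ≈ -0.59949)
D(b) = -3 + b/2
(D(18/(-7) - 30/31) + 1555)*((w + 113)*(1246 - 2233) + 1247) = ((-3 + (18/(-7) - 30/31)/2) + 1555)*((-197585/329588 + 113)*(1246 - 2233) + 1247) = ((-3 + (18*(-1/7) - 30*1/31)/2) + 1555)*((37045859/329588)*(-987) + 1247) = ((-3 + (-18/7 - 30/31)/2) + 1555)*(-5223466119/47084 + 1247) = ((-3 + (1/2)*(-768/217)) + 1555)*(-5164752371/47084) = ((-3 - 384/217) + 1555)*(-5164752371/47084) = (-1035/217 + 1555)*(-5164752371/47084) = (336400/217)*(-5164752371/47084) = -434355674401100/2554307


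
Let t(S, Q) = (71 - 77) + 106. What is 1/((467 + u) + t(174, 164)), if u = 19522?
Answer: 1/20089 ≈ 4.9778e-5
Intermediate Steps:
t(S, Q) = 100 (t(S, Q) = -6 + 106 = 100)
1/((467 + u) + t(174, 164)) = 1/((467 + 19522) + 100) = 1/(19989 + 100) = 1/20089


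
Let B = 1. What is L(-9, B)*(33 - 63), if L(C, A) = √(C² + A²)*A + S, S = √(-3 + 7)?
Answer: -60 - 30*√82 ≈ -331.66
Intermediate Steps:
S = 2 (S = √4 = 2)
L(C, A) = 2 + A*√(A² + C²) (L(C, A) = √(C² + A²)*A + 2 = √(A² + C²)*A + 2 = A*√(A² + C²) + 2 = 2 + A*√(A² + C²))
L(-9, B)*(33 - 63) = (2 + 1*√(1² + (-9)²))*(33 - 63) = (2 + 1*√(1 + 81))*(-30) = (2 + 1*√82)*(-30) = (2 + √82)*(-30) = -60 - 30*√82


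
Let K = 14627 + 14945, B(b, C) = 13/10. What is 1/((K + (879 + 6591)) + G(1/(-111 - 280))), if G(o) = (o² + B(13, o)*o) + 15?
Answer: 1528810/56653107097 ≈ 2.6985e-5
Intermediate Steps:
B(b, C) = 13/10 (B(b, C) = 13*(⅒) = 13/10)
K = 29572
G(o) = 15 + o² + 13*o/10 (G(o) = (o² + 13*o/10) + 15 = 15 + o² + 13*o/10)
1/((K + (879 + 6591)) + G(1/(-111 - 280))) = 1/((29572 + (879 + 6591)) + (15 + (1/(-111 - 280))² + 13/(10*(-111 - 280)))) = 1/((29572 + 7470) + (15 + (1/(-391))² + (13/10)/(-391))) = 1/(37042 + (15 + (-1/391)² + (13/10)*(-1/391))) = 1/(37042 + (15 + 1/152881 - 13/3910)) = 1/(37042 + 22927077/1528810) = 1/(56653107097/1528810) = 1528810/56653107097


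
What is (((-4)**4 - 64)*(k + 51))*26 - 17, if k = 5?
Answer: 279535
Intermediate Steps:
(((-4)**4 - 64)*(k + 51))*26 - 17 = (((-4)**4 - 64)*(5 + 51))*26 - 17 = ((256 - 64)*56)*26 - 17 = (192*56)*26 - 17 = 10752*26 - 17 = 279552 - 17 = 279535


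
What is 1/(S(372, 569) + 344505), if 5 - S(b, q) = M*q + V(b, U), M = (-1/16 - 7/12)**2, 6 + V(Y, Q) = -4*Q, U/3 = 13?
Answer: 2304/793577479 ≈ 2.9033e-6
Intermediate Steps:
U = 39 (U = 3*13 = 39)
V(Y, Q) = -6 - 4*Q
M = 961/2304 (M = (-1*1/16 - 7*1/12)**2 = (-1/16 - 7/12)**2 = (-31/48)**2 = 961/2304 ≈ 0.41710)
S(b, q) = 167 - 961*q/2304 (S(b, q) = 5 - (961*q/2304 + (-6 - 4*39)) = 5 - (961*q/2304 + (-6 - 156)) = 5 - (961*q/2304 - 162) = 5 - (-162 + 961*q/2304) = 5 + (162 - 961*q/2304) = 167 - 961*q/2304)
1/(S(372, 569) + 344505) = 1/((167 - 961/2304*569) + 344505) = 1/((167 - 546809/2304) + 344505) = 1/(-162041/2304 + 344505) = 1/(793577479/2304) = 2304/793577479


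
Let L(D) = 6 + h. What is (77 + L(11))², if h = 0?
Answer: 6889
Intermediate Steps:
L(D) = 6 (L(D) = 6 + 0 = 6)
(77 + L(11))² = (77 + 6)² = 83² = 6889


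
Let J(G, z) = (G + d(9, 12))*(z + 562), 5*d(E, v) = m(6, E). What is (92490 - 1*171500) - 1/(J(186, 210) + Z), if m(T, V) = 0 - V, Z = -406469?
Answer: -104398520325/1321333 ≈ -79010.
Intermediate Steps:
m(T, V) = -V
d(E, v) = -E/5 (d(E, v) = (-E)/5 = -E/5)
J(G, z) = (562 + z)*(-9/5 + G) (J(G, z) = (G - ⅕*9)*(z + 562) = (G - 9/5)*(562 + z) = (-9/5 + G)*(562 + z) = (562 + z)*(-9/5 + G))
(92490 - 1*171500) - 1/(J(186, 210) + Z) = (92490 - 1*171500) - 1/((-5058/5 + 562*186 - 9/5*210 + 186*210) - 406469) = (92490 - 171500) - 1/((-5058/5 + 104532 - 378 + 39060) - 406469) = -79010 - 1/(711012/5 - 406469) = -79010 - 1/(-1321333/5) = -79010 - 1*(-5/1321333) = -79010 + 5/1321333 = -104398520325/1321333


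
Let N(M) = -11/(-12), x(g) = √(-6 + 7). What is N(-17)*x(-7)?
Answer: 11/12 ≈ 0.91667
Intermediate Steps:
x(g) = 1 (x(g) = √1 = 1)
N(M) = 11/12 (N(M) = -11*(-1/12) = 11/12)
N(-17)*x(-7) = (11/12)*1 = 11/12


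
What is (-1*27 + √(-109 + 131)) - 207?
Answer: -234 + √22 ≈ -229.31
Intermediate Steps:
(-1*27 + √(-109 + 131)) - 207 = (-27 + √22) - 207 = -234 + √22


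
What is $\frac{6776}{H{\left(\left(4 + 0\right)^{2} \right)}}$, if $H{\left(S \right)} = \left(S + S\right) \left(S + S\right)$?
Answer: $\frac{847}{128} \approx 6.6172$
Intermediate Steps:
$H{\left(S \right)} = 4 S^{2}$ ($H{\left(S \right)} = 2 S 2 S = 4 S^{2}$)
$\frac{6776}{H{\left(\left(4 + 0\right)^{2} \right)}} = \frac{6776}{4 \left(\left(4 + 0\right)^{2}\right)^{2}} = \frac{6776}{4 \left(4^{2}\right)^{2}} = \frac{6776}{4 \cdot 16^{2}} = \frac{6776}{4 \cdot 256} = \frac{6776}{1024} = 6776 \cdot \frac{1}{1024} = \frac{847}{128}$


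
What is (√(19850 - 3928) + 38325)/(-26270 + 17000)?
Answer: -2555/618 - √15922/9270 ≈ -4.1479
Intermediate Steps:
(√(19850 - 3928) + 38325)/(-26270 + 17000) = (√15922 + 38325)/(-9270) = (38325 + √15922)*(-1/9270) = -2555/618 - √15922/9270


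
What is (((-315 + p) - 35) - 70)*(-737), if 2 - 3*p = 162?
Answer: 1046540/3 ≈ 3.4885e+5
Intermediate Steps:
p = -160/3 (p = ⅔ - ⅓*162 = ⅔ - 54 = -160/3 ≈ -53.333)
(((-315 + p) - 35) - 70)*(-737) = (((-315 - 160/3) - 35) - 70)*(-737) = ((-1105/3 - 35) - 70)*(-737) = (-1210/3 - 70)*(-737) = -1420/3*(-737) = 1046540/3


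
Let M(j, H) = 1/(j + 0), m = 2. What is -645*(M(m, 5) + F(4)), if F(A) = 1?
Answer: -1935/2 ≈ -967.50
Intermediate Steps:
M(j, H) = 1/j
-645*(M(m, 5) + F(4)) = -645*(1/2 + 1) = -645*(½ + 1) = -645*3/2 = -1935/2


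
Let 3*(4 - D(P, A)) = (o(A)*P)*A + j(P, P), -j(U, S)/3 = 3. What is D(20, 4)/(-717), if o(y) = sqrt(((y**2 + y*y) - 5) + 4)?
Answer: -7/717 + 80*sqrt(31)/2151 ≈ 0.19731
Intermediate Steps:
j(U, S) = -9 (j(U, S) = -3*3 = -9)
o(y) = sqrt(-1 + 2*y**2) (o(y) = sqrt(((y**2 + y**2) - 5) + 4) = sqrt((2*y**2 - 5) + 4) = sqrt((-5 + 2*y**2) + 4) = sqrt(-1 + 2*y**2))
D(P, A) = 7 - A*P*sqrt(-1 + 2*A**2)/3 (D(P, A) = 4 - ((sqrt(-1 + 2*A**2)*P)*A - 9)/3 = 4 - ((P*sqrt(-1 + 2*A**2))*A - 9)/3 = 4 - (A*P*sqrt(-1 + 2*A**2) - 9)/3 = 4 - (-9 + A*P*sqrt(-1 + 2*A**2))/3 = 4 + (3 - A*P*sqrt(-1 + 2*A**2)/3) = 7 - A*P*sqrt(-1 + 2*A**2)/3)
D(20, 4)/(-717) = (7 - 1/3*4*20*sqrt(-1 + 2*4**2))/(-717) = (7 - 1/3*4*20*sqrt(-1 + 2*16))*(-1/717) = (7 - 1/3*4*20*sqrt(-1 + 32))*(-1/717) = (7 - 1/3*4*20*sqrt(31))*(-1/717) = (7 - 80*sqrt(31)/3)*(-1/717) = -7/717 + 80*sqrt(31)/2151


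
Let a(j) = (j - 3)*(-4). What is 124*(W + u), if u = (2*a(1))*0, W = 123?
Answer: 15252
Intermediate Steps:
a(j) = 12 - 4*j (a(j) = (-3 + j)*(-4) = 12 - 4*j)
u = 0 (u = (2*(12 - 4*1))*0 = (2*(12 - 4))*0 = (2*8)*0 = 16*0 = 0)
124*(W + u) = 124*(123 + 0) = 124*123 = 15252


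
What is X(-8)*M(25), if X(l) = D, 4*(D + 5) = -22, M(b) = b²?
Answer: -13125/2 ≈ -6562.5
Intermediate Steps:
D = -21/2 (D = -5 + (¼)*(-22) = -5 - 11/2 = -21/2 ≈ -10.500)
X(l) = -21/2
X(-8)*M(25) = -21/2*25² = -21/2*625 = -13125/2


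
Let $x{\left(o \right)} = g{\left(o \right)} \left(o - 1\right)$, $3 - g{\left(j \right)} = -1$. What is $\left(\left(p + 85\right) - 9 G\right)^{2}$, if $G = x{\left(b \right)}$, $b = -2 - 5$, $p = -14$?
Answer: $128881$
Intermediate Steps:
$g{\left(j \right)} = 4$ ($g{\left(j \right)} = 3 - -1 = 3 + 1 = 4$)
$b = -7$
$x{\left(o \right)} = -4 + 4 o$ ($x{\left(o \right)} = 4 \left(o - 1\right) = 4 \left(-1 + o\right) = -4 + 4 o$)
$G = -32$ ($G = -4 + 4 \left(-7\right) = -4 - 28 = -32$)
$\left(\left(p + 85\right) - 9 G\right)^{2} = \left(\left(-14 + 85\right) - -288\right)^{2} = \left(71 + 288\right)^{2} = 359^{2} = 128881$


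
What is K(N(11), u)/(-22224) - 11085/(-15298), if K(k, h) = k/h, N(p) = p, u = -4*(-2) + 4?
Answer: 1478034101/2039896512 ≈ 0.72456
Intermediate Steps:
u = 12 (u = 8 + 4 = 12)
K(N(11), u)/(-22224) - 11085/(-15298) = (11/12)/(-22224) - 11085/(-15298) = (11*(1/12))*(-1/22224) - 11085*(-1/15298) = (11/12)*(-1/22224) + 11085/15298 = -11/266688 + 11085/15298 = 1478034101/2039896512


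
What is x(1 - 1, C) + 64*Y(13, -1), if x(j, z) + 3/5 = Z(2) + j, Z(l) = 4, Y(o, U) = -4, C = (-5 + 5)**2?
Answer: -1263/5 ≈ -252.60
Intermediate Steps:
C = 0 (C = 0**2 = 0)
x(j, z) = 17/5 + j (x(j, z) = -3/5 + (4 + j) = 17/5 + j)
x(1 - 1, C) + 64*Y(13, -1) = (17/5 + (1 - 1)) + 64*(-4) = (17/5 + 0) - 256 = 17/5 - 256 = -1263/5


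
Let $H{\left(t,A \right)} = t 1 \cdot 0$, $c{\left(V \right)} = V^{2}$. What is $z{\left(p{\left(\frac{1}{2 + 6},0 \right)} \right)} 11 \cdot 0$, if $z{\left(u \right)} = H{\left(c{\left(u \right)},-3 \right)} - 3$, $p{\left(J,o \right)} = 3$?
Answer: $0$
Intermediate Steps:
$H{\left(t,A \right)} = 0$ ($H{\left(t,A \right)} = t 0 = 0$)
$z{\left(u \right)} = -3$ ($z{\left(u \right)} = 0 - 3 = -3$)
$z{\left(p{\left(\frac{1}{2 + 6},0 \right)} \right)} 11 \cdot 0 = \left(-3\right) 11 \cdot 0 = \left(-33\right) 0 = 0$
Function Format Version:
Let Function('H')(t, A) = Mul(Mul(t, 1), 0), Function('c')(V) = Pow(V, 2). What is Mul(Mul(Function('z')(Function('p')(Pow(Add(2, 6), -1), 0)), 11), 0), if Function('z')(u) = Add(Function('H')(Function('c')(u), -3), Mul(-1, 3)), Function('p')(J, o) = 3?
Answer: 0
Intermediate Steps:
Function('H')(t, A) = 0 (Function('H')(t, A) = Mul(t, 0) = 0)
Function('z')(u) = -3 (Function('z')(u) = Add(0, Mul(-1, 3)) = Add(0, -3) = -3)
Mul(Mul(Function('z')(Function('p')(Pow(Add(2, 6), -1), 0)), 11), 0) = Mul(Mul(-3, 11), 0) = Mul(-33, 0) = 0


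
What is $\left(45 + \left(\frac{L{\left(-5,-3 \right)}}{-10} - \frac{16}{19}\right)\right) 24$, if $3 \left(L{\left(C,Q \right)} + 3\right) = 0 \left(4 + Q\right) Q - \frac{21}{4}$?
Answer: $\frac{101763}{95} \approx 1071.2$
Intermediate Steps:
$L{\left(C,Q \right)} = - \frac{19}{4}$ ($L{\left(C,Q \right)} = -3 + \frac{0 \left(4 + Q\right) Q - \frac{21}{4}}{3} = -3 + \frac{0 Q - \frac{21}{4}}{3} = -3 + \frac{0 - \frac{21}{4}}{3} = -3 + \frac{1}{3} \left(- \frac{21}{4}\right) = -3 - \frac{7}{4} = - \frac{19}{4}$)
$\left(45 + \left(\frac{L{\left(-5,-3 \right)}}{-10} - \frac{16}{19}\right)\right) 24 = \left(45 - \left(- \frac{19}{40} + \frac{16}{19}\right)\right) 24 = \left(45 - \frac{279}{760}\right) 24 = \frac{33921}{760} \cdot 24 = \frac{101763}{95}$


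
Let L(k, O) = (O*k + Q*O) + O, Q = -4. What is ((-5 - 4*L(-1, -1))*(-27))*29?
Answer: 16443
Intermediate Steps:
L(k, O) = -3*O + O*k (L(k, O) = (O*k - 4*O) + O = (-4*O + O*k) + O = -3*O + O*k)
((-5 - 4*L(-1, -1))*(-27))*29 = ((-5 - (-4)*(-3 - 1))*(-27))*29 = ((-5 - (-4)*(-4))*(-27))*29 = ((-5 - 4*4)*(-27))*29 = ((-5 - 16)*(-27))*29 = -21*(-27)*29 = 567*29 = 16443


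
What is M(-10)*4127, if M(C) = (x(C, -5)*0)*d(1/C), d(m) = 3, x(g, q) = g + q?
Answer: 0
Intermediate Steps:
M(C) = 0 (M(C) = ((C - 5)*0)*3 = ((-5 + C)*0)*3 = 0*3 = 0)
M(-10)*4127 = 0*4127 = 0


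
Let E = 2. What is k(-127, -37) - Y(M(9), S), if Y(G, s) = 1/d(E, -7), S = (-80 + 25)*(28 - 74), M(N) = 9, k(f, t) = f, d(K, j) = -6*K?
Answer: -1523/12 ≈ -126.92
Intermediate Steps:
S = 2530 (S = -55*(-46) = 2530)
Y(G, s) = -1/12 (Y(G, s) = 1/(-6*2) = 1/(-12) = -1/12)
k(-127, -37) - Y(M(9), S) = -127 - 1*(-1/12) = -127 + 1/12 = -1523/12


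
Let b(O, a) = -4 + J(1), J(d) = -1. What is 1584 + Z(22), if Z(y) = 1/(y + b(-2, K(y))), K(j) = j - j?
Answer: 26929/17 ≈ 1584.1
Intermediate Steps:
K(j) = 0
b(O, a) = -5 (b(O, a) = -4 - 1 = -5)
Z(y) = 1/(-5 + y) (Z(y) = 1/(y - 5) = 1/(-5 + y))
1584 + Z(22) = 1584 + 1/(-5 + 22) = 1584 + 1/17 = 26929/17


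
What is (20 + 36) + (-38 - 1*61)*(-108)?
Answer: 10748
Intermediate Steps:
(20 + 36) + (-38 - 1*61)*(-108) = 56 + (-38 - 61)*(-108) = 56 - 99*(-108) = 56 + 10692 = 10748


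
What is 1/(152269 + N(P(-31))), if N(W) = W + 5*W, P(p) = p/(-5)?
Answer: 5/761531 ≈ 6.5657e-6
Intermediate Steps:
P(p) = -p/5 (P(p) = p*(-⅕) = -p/5)
N(W) = 6*W
1/(152269 + N(P(-31))) = 1/(152269 + 6*(-⅕*(-31))) = 1/(152269 + 6*(31/5)) = 1/(152269 + 186/5) = 1/(761531/5) = 5/761531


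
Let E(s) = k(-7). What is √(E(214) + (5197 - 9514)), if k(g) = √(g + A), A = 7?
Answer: I*√4317 ≈ 65.704*I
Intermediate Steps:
k(g) = √(7 + g) (k(g) = √(g + 7) = √(7 + g))
E(s) = 0 (E(s) = √(7 - 7) = √0 = 0)
√(E(214) + (5197 - 9514)) = √(0 + (5197 - 9514)) = √(0 - 4317) = √(-4317) = I*√4317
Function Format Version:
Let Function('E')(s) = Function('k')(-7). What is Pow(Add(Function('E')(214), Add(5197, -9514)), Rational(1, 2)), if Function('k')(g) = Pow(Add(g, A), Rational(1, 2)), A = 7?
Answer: Mul(I, Pow(4317, Rational(1, 2))) ≈ Mul(65.704, I)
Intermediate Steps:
Function('k')(g) = Pow(Add(7, g), Rational(1, 2)) (Function('k')(g) = Pow(Add(g, 7), Rational(1, 2)) = Pow(Add(7, g), Rational(1, 2)))
Function('E')(s) = 0 (Function('E')(s) = Pow(Add(7, -7), Rational(1, 2)) = Pow(0, Rational(1, 2)) = 0)
Pow(Add(Function('E')(214), Add(5197, -9514)), Rational(1, 2)) = Pow(Add(0, Add(5197, -9514)), Rational(1, 2)) = Pow(Add(0, -4317), Rational(1, 2)) = Pow(-4317, Rational(1, 2)) = Mul(I, Pow(4317, Rational(1, 2)))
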